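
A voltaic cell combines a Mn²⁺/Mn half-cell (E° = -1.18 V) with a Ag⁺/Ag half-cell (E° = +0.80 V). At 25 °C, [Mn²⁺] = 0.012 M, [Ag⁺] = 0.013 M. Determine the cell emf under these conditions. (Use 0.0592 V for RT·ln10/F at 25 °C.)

1.93 V

The Ag⁺/Ag couple has the higher reduction potential and acts as the cathode, so E°_cell = +0.80 − (-1.18) = 1.98 V.
Balancing electrons gives n = 2; the reaction quotient is Q = [Mn²⁺]/[Ag⁺]^2 = 71.0.
At 25 °C, E = E° − (0.0592/n) log Q = 1.98 − (0.0592/2)(1.851) = 1.980 − 0.055 = 1.925 V.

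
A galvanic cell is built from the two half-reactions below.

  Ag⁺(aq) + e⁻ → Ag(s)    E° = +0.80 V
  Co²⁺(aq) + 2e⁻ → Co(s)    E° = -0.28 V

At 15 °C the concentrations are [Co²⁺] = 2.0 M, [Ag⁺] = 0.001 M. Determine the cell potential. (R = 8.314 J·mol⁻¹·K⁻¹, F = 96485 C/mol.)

The Ag⁺/Ag couple has the higher reduction potential and acts as the cathode, so E°_cell = +0.80 − (-0.28) = 1.08 V.
Balancing electrons gives n = 2; the reaction quotient is Q = [Co²⁺]/[Ag⁺]^2 = 2 × 10^6.
E = E° − (RT/nF) ln Q = 1.08 − (8.314×288)/(2×96485) × (14.509) = 1.080 − 0.180 = 0.900 V.

0.900 V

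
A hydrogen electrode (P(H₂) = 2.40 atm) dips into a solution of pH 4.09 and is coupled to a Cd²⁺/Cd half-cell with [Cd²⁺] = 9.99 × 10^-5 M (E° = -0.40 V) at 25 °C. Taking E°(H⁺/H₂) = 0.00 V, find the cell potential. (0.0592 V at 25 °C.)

The hydrogen couple is the cathode, so E°_cell = 0.40 V; n = 2.
[H⁺] = 10^(−4.09) = 8.1 × 10^-5 M, and Q = [Cd²⁺]·P(H₂) / [H⁺]^2 = 3.63 × 10^4.
E = E° − (0.0592/2) log Q = 0.40 − (0.0592/2)(4.560) = 0.265 V.

0.27 V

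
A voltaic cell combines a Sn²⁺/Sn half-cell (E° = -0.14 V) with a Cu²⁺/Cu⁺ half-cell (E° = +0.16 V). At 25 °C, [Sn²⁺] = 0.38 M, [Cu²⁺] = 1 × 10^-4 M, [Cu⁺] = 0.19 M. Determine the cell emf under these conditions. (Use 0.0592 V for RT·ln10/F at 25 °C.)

The Cu²⁺/Cu⁺ couple has the higher reduction potential and acts as the cathode, so E°_cell = +0.16 − (-0.14) = 0.30 V.
Balancing electrons gives n = 2; the reaction quotient is Q = [Sn²⁺]·[Cu⁺]^2/[Cu²⁺]^2 = 1.37 × 10^6.
At 25 °C, E = E° − (0.0592/n) log Q = 0.30 − (0.0592/2)(6.137) = 0.300 − 0.182 = 0.118 V.

0.118 V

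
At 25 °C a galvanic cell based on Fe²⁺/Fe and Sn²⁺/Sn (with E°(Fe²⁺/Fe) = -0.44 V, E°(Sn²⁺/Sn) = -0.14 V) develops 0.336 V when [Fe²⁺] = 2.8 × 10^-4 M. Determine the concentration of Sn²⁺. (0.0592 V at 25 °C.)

From the Nernst equation, log Q = n(E° − E)/0.0592 = 2(0.30 − 0.336)/0.0592 = -1.216, so Q = 0.0608.
With Q = [Fe²⁺]/[Sn²⁺] and the known concentrations, [Sn²⁺] in the denominator gives [Sn²⁺] = 0.0046 M.

0.0046 M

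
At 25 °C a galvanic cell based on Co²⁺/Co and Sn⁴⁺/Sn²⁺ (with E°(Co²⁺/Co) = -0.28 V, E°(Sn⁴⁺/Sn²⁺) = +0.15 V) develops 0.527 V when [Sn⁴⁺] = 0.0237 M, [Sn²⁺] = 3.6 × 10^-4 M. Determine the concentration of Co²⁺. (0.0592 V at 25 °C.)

From the Nernst equation, log Q = n(E° − E)/0.0592 = 2(0.43 − 0.527)/0.0592 = -3.277, so Q = 5.28 × 10^-4.
With Q = [Co²⁺]·[Sn²⁺]/[Sn⁴⁺] and the known concentrations, [Co²⁺] in the numerator gives [Co²⁺] = 0.035 M.

0.035 M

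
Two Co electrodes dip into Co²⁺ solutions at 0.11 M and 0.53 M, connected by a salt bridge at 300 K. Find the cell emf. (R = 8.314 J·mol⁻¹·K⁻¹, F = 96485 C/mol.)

Both half-cells are Co²⁺/Co, so E°_cell = 0. The concentrated side is the cathode; the cell reaction moves Co²⁺ from high to low concentration with n = 2.
Q = [Co²⁺]_dilute/[Co²⁺]_conc = 0.11/0.53 = 0.208.
E = 0 − (RT/nF) ln Q = −((8.314×300)/(2×96485))(-1.572) = 0.0203 V.

0.020 V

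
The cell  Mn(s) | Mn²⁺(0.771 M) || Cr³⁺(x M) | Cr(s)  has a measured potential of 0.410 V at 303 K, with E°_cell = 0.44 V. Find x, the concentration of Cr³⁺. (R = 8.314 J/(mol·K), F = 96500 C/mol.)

0.022 M

From the Nernst equation, ln Q = nF(E° − E)/RT = 6×96500×(0.44 − 0.410)/(8.314×303) = 6.895, so Q = 988.
With Q = [Mn²⁺]^3/[Cr³⁺]^2 and the known concentrations, [Cr³⁺]^2 in the denominator gives [Cr³⁺] = 0.022 M.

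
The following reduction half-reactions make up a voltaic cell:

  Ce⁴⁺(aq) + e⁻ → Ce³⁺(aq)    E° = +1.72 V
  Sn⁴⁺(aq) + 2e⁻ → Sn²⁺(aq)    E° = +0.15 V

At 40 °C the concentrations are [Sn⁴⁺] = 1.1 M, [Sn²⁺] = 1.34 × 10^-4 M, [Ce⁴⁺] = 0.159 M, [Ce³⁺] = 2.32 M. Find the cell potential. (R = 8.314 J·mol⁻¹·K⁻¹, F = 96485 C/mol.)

The Ce⁴⁺/Ce³⁺ couple has the higher reduction potential and acts as the cathode, so E°_cell = +1.72 − (+0.15) = 1.57 V.
Balancing electrons gives n = 2; the reaction quotient is Q = [Sn⁴⁺]·[Ce³⁺]^2/([Sn²⁺]·[Ce⁴⁺]^2) = 1.75 × 10^6.
E = E° − (RT/nF) ln Q = 1.57 − (8.314×313)/(2×96485) × (14.374) = 1.570 − 0.194 = 1.376 V.

1.38 V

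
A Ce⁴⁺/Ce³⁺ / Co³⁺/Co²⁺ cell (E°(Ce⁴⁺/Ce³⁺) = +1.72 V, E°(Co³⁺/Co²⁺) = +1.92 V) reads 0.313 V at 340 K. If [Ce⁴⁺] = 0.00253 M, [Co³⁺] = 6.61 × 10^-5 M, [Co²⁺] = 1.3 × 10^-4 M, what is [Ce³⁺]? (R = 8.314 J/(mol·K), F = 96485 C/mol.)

0.24 M

From the Nernst equation, ln Q = nF(E° − E)/RT = 1×96485×(0.20 − 0.313)/(8.314×340) = -3.857, so Q = 0.0211.
With Q = [Ce⁴⁺]·[Co²⁺]/([Ce³⁺]·[Co³⁺]) and the known concentrations, [Ce³⁺] in the denominator gives [Ce³⁺] = 0.24 M.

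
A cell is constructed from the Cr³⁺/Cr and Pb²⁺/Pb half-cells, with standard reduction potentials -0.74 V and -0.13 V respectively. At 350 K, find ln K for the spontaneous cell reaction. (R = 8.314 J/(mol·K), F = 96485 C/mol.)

ln K = 121.4

E°_cell = -0.13 − (-0.74) = 0.61 V, with n = 6 electrons transferred.
At equilibrium E = 0, so the Nernst equation gives ln K = nFE°/RT = (6)(96485)(0.61)/((8.314)(350)) = 121.36.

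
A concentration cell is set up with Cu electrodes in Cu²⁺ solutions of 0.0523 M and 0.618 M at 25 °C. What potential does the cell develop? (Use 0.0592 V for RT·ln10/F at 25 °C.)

Both half-cells are Cu²⁺/Cu, so E°_cell = 0. The concentrated side is the cathode; the cell reaction moves Cu²⁺ from high to low concentration with n = 2.
Q = [Cu²⁺]_dilute/[Cu²⁺]_conc = 0.0523/0.618 = 0.0846.
E = 0 − (0.0592/2) log Q = −(0.0592/2)(-1.072) = 0.0317 V.

0.032 V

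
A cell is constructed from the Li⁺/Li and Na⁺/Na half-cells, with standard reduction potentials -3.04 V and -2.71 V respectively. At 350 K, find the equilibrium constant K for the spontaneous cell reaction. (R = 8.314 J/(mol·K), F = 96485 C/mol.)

5.6 × 10^4

E°_cell = -2.71 − (-3.04) = 0.33 V, with n = 1 electron transferred.
At equilibrium E = 0, so the Nernst equation gives ln K = nFE°/RT = (1)(96485)(0.33)/((8.314)(350)) = 10.94.
K = e^10.94 = 5.6 × 10^4.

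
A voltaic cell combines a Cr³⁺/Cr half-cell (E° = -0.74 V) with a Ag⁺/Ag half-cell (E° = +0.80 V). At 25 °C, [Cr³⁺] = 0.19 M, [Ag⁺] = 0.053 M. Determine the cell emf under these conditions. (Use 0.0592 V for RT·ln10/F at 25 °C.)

1.48 V

The Ag⁺/Ag couple has the higher reduction potential and acts as the cathode, so E°_cell = +0.80 − (-0.74) = 1.54 V.
Balancing electrons gives n = 3; the reaction quotient is Q = [Cr³⁺]/[Ag⁺]^3 = 1280.
At 25 °C, E = E° − (0.0592/n) log Q = 1.54 − (0.0592/3)(3.106) = 1.540 − 0.061 = 1.479 V.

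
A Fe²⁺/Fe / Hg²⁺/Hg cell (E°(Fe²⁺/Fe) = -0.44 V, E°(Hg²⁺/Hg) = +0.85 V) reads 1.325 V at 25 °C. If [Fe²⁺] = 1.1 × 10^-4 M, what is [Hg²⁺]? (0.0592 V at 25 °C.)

0.0017 M

From the Nernst equation, log Q = n(E° − E)/0.0592 = 2(1.29 − 1.325)/0.0592 = -1.182, so Q = 0.0657.
With Q = [Fe²⁺]/[Hg²⁺] and the known concentrations, [Hg²⁺] in the denominator gives [Hg²⁺] = 0.0017 M.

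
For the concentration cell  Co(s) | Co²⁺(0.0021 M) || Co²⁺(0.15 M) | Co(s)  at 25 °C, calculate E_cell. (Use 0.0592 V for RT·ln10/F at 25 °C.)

Both half-cells are Co²⁺/Co, so E°_cell = 0. The concentrated side is the cathode; the cell reaction moves Co²⁺ from high to low concentration with n = 2.
Q = [Co²⁺]_dilute/[Co²⁺]_conc = 0.0021/0.15 = 0.0140.
E = 0 − (0.0592/2) log Q = −(0.0592/2)(-1.854) = 0.0549 V.

0.055 V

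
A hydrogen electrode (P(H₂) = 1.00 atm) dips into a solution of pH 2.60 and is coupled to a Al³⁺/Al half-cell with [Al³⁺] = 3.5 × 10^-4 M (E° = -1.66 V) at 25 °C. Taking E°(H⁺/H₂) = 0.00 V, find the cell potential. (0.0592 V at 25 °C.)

The hydrogen couple is the cathode, so E°_cell = 1.66 V; n = 6.
[H⁺] = 10^(−2.60) = 0.0025 M, and Q = [Al³⁺]^2·P(H₂)^3 / [H⁺]^6 = 4.88 × 10^8.
E = E° − (0.0592/6) log Q = 1.66 − (0.0592/6)(8.688) = 1.574 V.

1.57 V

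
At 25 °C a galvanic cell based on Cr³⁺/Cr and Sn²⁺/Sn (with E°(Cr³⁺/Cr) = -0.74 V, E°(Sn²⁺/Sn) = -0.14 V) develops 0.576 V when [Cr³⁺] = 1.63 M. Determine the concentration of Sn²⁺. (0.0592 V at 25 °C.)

0.21 M

From the Nernst equation, log Q = n(E° − E)/0.0592 = 6(0.60 − 0.576)/0.0592 = 2.432, so Q = 271.
With Q = [Cr³⁺]^2/[Sn²⁺]^3 and the known concentrations, [Sn²⁺]^3 in the denominator gives [Sn²⁺] = 0.21 M.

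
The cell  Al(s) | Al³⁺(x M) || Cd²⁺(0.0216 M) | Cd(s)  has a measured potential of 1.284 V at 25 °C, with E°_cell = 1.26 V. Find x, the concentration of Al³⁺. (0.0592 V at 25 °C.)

1.9 × 10^-4 M

From the Nernst equation, log Q = n(E° − E)/0.0592 = 6(1.26 − 1.284)/0.0592 = -2.432, so Q = 0.00369.
With Q = [Al³⁺]^2/[Cd²⁺]^3 and the known concentrations, [Al³⁺]^2 in the numerator gives [Al³⁺] = 1.9 × 10^-4 M.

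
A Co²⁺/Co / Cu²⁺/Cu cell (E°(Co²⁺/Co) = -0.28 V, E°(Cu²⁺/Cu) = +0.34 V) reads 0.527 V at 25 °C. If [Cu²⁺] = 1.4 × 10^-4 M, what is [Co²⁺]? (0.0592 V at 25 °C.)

From the Nernst equation, log Q = n(E° − E)/0.0592 = 2(0.62 − 0.527)/0.0592 = 3.142, so Q = 1390.
With Q = [Co²⁺]/[Cu²⁺] and the known concentrations, [Co²⁺] in the numerator gives [Co²⁺] = 0.19 M.

0.19 M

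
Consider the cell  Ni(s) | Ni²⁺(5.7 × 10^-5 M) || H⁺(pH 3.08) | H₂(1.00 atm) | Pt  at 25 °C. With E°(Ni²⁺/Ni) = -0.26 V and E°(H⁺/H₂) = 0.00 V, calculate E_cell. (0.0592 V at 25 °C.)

The hydrogen couple is the cathode, so E°_cell = 0.26 V; n = 2.
[H⁺] = 10^(−3.08) = 8.3 × 10^-4 M, and Q = [Ni²⁺]·P(H₂) / [H⁺]^2 = 82.4.
E = E° − (0.0592/2) log Q = 0.26 − (0.0592/2)(1.916) = 0.203 V.

0.20 V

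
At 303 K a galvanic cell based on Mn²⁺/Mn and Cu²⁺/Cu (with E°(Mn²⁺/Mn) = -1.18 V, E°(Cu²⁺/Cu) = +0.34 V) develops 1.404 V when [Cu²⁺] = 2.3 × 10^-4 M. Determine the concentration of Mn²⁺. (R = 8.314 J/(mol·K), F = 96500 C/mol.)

1.7 M

From the Nernst equation, ln Q = nF(E° − E)/RT = 2×96500×(1.52 − 1.404)/(8.314×303) = 8.887, so Q = 7240.
With Q = [Mn²⁺]/[Cu²⁺] and the known concentrations, [Mn²⁺] in the numerator gives [Mn²⁺] = 1.7 M.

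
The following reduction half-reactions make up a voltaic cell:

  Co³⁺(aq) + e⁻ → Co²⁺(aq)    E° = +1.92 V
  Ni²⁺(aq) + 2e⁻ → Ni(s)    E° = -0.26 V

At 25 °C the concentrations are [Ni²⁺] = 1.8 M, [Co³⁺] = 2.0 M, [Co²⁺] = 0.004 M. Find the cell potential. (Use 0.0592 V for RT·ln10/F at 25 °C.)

The Co³⁺/Co²⁺ couple has the higher reduction potential and acts as the cathode, so E°_cell = +1.92 − (-0.26) = 2.18 V.
Balancing electrons gives n = 2; the reaction quotient is Q = [Ni²⁺]·[Co²⁺]^2/[Co³⁺]^2 = 7.2 × 10^-6.
At 25 °C, E = E° − (0.0592/n) log Q = 2.18 − (0.0592/2)(-5.143) = 2.180 + 0.152 = 2.332 V.

2.33 V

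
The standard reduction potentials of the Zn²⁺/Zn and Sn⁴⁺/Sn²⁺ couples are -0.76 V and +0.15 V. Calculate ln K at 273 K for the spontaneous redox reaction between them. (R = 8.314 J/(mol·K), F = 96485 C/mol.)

ln K = 77.4

E°_cell = +0.15 − (-0.76) = 0.91 V, with n = 2 electrons transferred.
At equilibrium E = 0, so the Nernst equation gives ln K = nFE°/RT = (2)(96485)(0.91)/((8.314)(273)) = 77.37.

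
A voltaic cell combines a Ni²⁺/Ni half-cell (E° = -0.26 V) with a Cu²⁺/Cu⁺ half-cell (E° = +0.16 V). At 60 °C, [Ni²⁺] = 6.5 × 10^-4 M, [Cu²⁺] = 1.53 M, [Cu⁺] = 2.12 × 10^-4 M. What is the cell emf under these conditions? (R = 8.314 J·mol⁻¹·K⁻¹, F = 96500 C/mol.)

0.780 V

The Cu²⁺/Cu⁺ couple has the higher reduction potential and acts as the cathode, so E°_cell = +0.16 − (-0.26) = 0.42 V.
Balancing electrons gives n = 2; the reaction quotient is Q = [Ni²⁺]·[Cu⁺]^2/[Cu²⁺]^2 = 1.25 × 10^-11.
E = E° − (RT/nF) ln Q = 0.42 − (8.314×333)/(2×96500) × (-25.107) = 0.420 + 0.360 = 0.780 V.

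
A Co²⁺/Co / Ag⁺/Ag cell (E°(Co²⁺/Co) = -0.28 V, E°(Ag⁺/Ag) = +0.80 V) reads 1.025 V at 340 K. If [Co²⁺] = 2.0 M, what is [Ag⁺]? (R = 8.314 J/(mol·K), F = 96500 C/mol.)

0.22 M

From the Nernst equation, ln Q = nF(E° − E)/RT = 2×96500×(1.08 − 1.025)/(8.314×340) = 3.755, so Q = 42.7.
With Q = [Co²⁺]/[Ag⁺]^2 and the known concentrations, [Ag⁺]^2 in the denominator gives [Ag⁺] = 0.22 M.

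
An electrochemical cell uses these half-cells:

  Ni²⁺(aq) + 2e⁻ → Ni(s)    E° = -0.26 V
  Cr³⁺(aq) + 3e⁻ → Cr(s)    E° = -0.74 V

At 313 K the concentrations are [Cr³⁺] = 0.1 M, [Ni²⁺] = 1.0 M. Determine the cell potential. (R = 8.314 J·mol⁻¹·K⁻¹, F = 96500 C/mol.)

0.501 V

The Ni²⁺/Ni couple has the higher reduction potential and acts as the cathode, so E°_cell = -0.26 − (-0.74) = 0.48 V.
Balancing electrons gives n = 6; the reaction quotient is Q = [Cr³⁺]^2/[Ni²⁺]^3 = 0.0100.
E = E° − (RT/nF) ln Q = 0.48 − (8.314×313)/(6×96500) × (-4.605) = 0.480 + 0.021 = 0.501 V.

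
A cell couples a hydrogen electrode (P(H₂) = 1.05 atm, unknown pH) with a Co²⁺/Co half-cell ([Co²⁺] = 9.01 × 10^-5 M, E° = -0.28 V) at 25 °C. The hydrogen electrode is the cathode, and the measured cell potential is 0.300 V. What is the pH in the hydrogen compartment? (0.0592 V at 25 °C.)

pH = 1.67

E°_cell = 0.28 V and n = 2.
log Q = n(E° − E)/0.0592 = 2×(0.28 − 0.300)/0.0592 = -0.676.
With Q = [Co²⁺]·P(H₂) / [H⁺]^2, solving for [H⁺] gives log[H⁺] = -1.674, so pH = 1.67.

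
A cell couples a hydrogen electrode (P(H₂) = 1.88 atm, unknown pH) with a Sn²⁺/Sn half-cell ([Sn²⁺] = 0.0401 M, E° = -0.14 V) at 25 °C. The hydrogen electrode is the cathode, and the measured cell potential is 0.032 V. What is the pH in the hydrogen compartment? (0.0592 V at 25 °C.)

E°_cell = 0.14 V and n = 2.
log Q = n(E° − E)/0.0592 = 2×(0.14 − 0.032)/0.0592 = 3.649.
With Q = [Sn²⁺]·P(H₂) / [H⁺]^2, solving for [H⁺] gives log[H⁺] = -2.386, so pH = 2.39.

pH = 2.39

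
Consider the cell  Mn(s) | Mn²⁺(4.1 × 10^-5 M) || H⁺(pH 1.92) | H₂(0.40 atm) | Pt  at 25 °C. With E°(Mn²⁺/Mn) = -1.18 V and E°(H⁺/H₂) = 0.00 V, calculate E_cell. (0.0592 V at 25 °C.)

1.21 V

The hydrogen couple is the cathode, so E°_cell = 1.18 V; n = 2.
[H⁺] = 10^(−1.92) = 0.012 M, and Q = [Mn²⁺]·P(H₂) / [H⁺]^2 = 0.113.
E = E° − (0.0592/2) log Q = 1.18 − (0.0592/2)(-0.945) = 1.208 V.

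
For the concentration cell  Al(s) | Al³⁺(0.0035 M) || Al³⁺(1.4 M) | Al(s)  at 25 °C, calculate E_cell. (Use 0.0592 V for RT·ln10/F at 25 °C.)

Both half-cells are Al³⁺/Al, so E°_cell = 0. The concentrated side is the cathode; the cell reaction moves Al³⁺ from high to low concentration with n = 3.
Q = [Al³⁺]_dilute/[Al³⁺]_conc = 0.0035/1.4 = 0.00250.
E = 0 − (0.0592/3) log Q = −(0.0592/3)(-2.602) = 0.0513 V.

0.051 V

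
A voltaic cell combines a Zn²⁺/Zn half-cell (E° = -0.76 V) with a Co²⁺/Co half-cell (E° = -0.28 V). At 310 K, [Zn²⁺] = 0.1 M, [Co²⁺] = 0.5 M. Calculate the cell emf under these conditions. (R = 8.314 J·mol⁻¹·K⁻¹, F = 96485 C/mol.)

0.501 V

The Co²⁺/Co couple has the higher reduction potential and acts as the cathode, so E°_cell = -0.28 − (-0.76) = 0.48 V.
Balancing electrons gives n = 2; the reaction quotient is Q = [Zn²⁺]/[Co²⁺] = 0.200.
E = E° − (RT/nF) ln Q = 0.48 − (8.314×310)/(2×96485) × (-1.609) = 0.480 + 0.021 = 0.501 V.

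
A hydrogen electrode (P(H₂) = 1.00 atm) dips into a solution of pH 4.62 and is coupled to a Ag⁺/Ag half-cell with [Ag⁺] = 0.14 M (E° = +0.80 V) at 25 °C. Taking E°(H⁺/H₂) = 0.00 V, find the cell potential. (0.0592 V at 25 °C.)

The Ag⁺/Ag couple is the cathode, so E°_cell = 0.80 V; n = 2.
[H⁺] = 10^(−4.62) = 2.4 × 10^-5 M, and Q = [H⁺]^2 / ([Ag⁺]^2·P(H₂)) = 2.94 × 10^-8.
E = E° − (0.0592/2) log Q = 0.80 − (0.0592/2)(-7.532) = 1.023 V.

1.02 V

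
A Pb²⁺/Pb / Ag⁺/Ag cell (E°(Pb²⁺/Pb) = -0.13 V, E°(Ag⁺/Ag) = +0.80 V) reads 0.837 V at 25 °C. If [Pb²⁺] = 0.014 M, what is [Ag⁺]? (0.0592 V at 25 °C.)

From the Nernst equation, log Q = n(E° − E)/0.0592 = 2(0.93 − 0.837)/0.0592 = 3.142, so Q = 1390.
With Q = [Pb²⁺]/[Ag⁺]^2 and the known concentrations, [Ag⁺]^2 in the denominator gives [Ag⁺] = 0.0032 M.

0.0032 M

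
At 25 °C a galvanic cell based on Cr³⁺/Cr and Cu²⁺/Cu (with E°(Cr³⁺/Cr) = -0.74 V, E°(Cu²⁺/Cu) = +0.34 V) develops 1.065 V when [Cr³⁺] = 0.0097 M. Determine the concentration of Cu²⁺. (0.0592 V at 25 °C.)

From the Nernst equation, log Q = n(E° − E)/0.0592 = 6(1.08 − 1.065)/0.0592 = 1.520, so Q = 33.1.
With Q = [Cr³⁺]^2/[Cu²⁺]^3 and the known concentrations, [Cu²⁺]^3 in the denominator gives [Cu²⁺] = 0.014 M.

0.014 M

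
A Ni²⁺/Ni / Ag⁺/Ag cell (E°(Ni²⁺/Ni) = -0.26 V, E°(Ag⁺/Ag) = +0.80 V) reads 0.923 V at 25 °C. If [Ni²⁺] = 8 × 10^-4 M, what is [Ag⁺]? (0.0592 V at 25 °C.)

From the Nernst equation, log Q = n(E° − E)/0.0592 = 2(1.06 − 0.923)/0.0592 = 4.628, so Q = 4.25 × 10^4.
With Q = [Ni²⁺]/[Ag⁺]^2 and the known concentrations, [Ag⁺]^2 in the denominator gives [Ag⁺] = 1.4 × 10^-4 M.

1.4 × 10^-4 M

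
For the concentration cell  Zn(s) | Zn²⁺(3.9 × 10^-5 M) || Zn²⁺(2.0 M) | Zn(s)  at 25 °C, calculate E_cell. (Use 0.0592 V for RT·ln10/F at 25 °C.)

Both half-cells are Zn²⁺/Zn, so E°_cell = 0. The concentrated side is the cathode; the cell reaction moves Zn²⁺ from high to low concentration with n = 2.
Q = [Zn²⁺]_dilute/[Zn²⁺]_conc = 3.9 × 10^-5/2.0 = 1.95 × 10^-5.
E = 0 − (0.0592/2) log Q = −(0.0592/2)(-4.710) = 0.1394 V.

0.14 V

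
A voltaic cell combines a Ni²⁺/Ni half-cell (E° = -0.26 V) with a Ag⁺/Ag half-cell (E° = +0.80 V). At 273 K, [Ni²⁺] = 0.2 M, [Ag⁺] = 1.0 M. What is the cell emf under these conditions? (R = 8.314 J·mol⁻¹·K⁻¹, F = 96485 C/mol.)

The Ag⁺/Ag couple has the higher reduction potential and acts as the cathode, so E°_cell = +0.80 − (-0.26) = 1.06 V.
Balancing electrons gives n = 2; the reaction quotient is Q = [Ni²⁺]/[Ag⁺]^2 = 0.200.
E = E° − (RT/nF) ln Q = 1.06 − (8.314×273)/(2×96485) × (-1.609) = 1.060 + 0.019 = 1.079 V.

1.08 V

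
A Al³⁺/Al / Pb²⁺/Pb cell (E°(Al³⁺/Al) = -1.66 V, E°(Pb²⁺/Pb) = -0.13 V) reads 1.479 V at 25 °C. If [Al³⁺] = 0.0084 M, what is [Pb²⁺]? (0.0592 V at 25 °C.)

7.8 × 10^-4 M

From the Nernst equation, log Q = n(E° − E)/0.0592 = 6(1.53 − 1.479)/0.0592 = 5.169, so Q = 1.48 × 10^5.
With Q = [Al³⁺]^2/[Pb²⁺]^3 and the known concentrations, [Pb²⁺]^3 in the denominator gives [Pb²⁺] = 7.8 × 10^-4 M.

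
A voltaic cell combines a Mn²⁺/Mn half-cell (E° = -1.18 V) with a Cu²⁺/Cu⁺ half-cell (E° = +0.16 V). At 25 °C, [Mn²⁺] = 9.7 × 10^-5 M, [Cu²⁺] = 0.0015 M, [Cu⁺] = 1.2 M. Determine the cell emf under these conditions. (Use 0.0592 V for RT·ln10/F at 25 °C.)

The Cu²⁺/Cu⁺ couple has the higher reduction potential and acts as the cathode, so E°_cell = +0.16 − (-1.18) = 1.34 V.
Balancing electrons gives n = 2; the reaction quotient is Q = [Mn²⁺]·[Cu⁺]^2/[Cu²⁺]^2 = 62.1.
At 25 °C, E = E° − (0.0592/n) log Q = 1.34 − (0.0592/2)(1.793) = 1.340 − 0.053 = 1.287 V.

1.29 V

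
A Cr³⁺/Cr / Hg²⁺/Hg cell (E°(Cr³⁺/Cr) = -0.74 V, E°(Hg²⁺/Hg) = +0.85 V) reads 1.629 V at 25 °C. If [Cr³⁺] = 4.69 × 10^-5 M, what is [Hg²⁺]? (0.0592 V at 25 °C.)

0.027 M

From the Nernst equation, log Q = n(E° − E)/0.0592 = 6(1.59 − 1.629)/0.0592 = -3.953, so Q = 1.12 × 10^-4.
With Q = [Cr³⁺]^2/[Hg²⁺]^3 and the known concentrations, [Hg²⁺]^3 in the denominator gives [Hg²⁺] = 0.027 M.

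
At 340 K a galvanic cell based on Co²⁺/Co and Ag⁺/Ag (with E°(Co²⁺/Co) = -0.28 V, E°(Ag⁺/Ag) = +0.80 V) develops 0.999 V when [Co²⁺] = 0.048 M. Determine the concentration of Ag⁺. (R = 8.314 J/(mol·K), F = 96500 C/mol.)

0.014 M

From the Nernst equation, ln Q = nF(E° − E)/RT = 2×96500×(1.08 − 0.999)/(8.314×340) = 5.530, so Q = 252.
With Q = [Co²⁺]/[Ag⁺]^2 and the known concentrations, [Ag⁺]^2 in the denominator gives [Ag⁺] = 0.014 M.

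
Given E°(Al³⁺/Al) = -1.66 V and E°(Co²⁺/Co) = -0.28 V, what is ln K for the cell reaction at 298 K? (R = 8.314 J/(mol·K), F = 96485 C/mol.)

E°_cell = -0.28 − (-1.66) = 1.38 V, with n = 6 electrons transferred.
At equilibrium E = 0, so the Nernst equation gives ln K = nFE°/RT = (6)(96485)(1.38)/((8.314)(298)) = 322.45.

ln K = 322.5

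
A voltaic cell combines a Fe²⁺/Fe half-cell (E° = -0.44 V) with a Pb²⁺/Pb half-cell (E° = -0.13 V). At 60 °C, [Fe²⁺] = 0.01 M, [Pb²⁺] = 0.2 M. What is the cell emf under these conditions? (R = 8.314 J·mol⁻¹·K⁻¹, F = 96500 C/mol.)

0.353 V

The Pb²⁺/Pb couple has the higher reduction potential and acts as the cathode, so E°_cell = -0.13 − (-0.44) = 0.31 V.
Balancing electrons gives n = 2; the reaction quotient is Q = [Fe²⁺]/[Pb²⁺] = 0.0500.
E = E° − (RT/nF) ln Q = 0.31 − (8.314×333)/(2×96500) × (-2.996) = 0.310 + 0.043 = 0.353 V.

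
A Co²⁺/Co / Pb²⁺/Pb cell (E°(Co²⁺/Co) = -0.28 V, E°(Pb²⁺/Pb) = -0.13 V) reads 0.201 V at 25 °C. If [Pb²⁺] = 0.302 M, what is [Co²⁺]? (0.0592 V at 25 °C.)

0.0057 M

From the Nernst equation, log Q = n(E° − E)/0.0592 = 2(0.15 − 0.201)/0.0592 = -1.723, so Q = 0.0189.
With Q = [Co²⁺]/[Pb²⁺] and the known concentrations, [Co²⁺] in the numerator gives [Co²⁺] = 0.0057 M.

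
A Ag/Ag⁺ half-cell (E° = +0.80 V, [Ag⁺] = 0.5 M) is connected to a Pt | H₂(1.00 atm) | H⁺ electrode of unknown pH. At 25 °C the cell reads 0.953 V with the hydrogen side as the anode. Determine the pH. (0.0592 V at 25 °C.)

pH = 2.89

E°_cell = 0.80 V and n = 2.
log Q = n(E° − E)/0.0592 = 2×(0.80 − 0.953)/0.0592 = -5.169.
With Q = [H⁺]^2 / ([Ag⁺]^2·P(H₂)), solving for [H⁺] gives log[H⁺] = -2.885, so pH = 2.89.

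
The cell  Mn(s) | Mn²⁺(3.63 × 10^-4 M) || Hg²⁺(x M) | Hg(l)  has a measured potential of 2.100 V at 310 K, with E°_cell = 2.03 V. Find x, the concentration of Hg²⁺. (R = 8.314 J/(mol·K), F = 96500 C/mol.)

0.069 M

From the Nernst equation, ln Q = nF(E° − E)/RT = 2×96500×(2.03 − 2.100)/(8.314×310) = -5.242, so Q = 0.00529.
With Q = [Mn²⁺]/[Hg²⁺] and the known concentrations, [Hg²⁺] in the denominator gives [Hg²⁺] = 0.069 M.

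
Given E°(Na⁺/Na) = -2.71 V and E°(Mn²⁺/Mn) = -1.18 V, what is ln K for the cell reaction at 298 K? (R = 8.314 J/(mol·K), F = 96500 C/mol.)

E°_cell = -1.18 − (-2.71) = 1.53 V, with n = 2 electrons transferred.
At equilibrium E = 0, so the Nernst equation gives ln K = nFE°/RT = (2)(96500)(1.53)/((8.314)(298)) = 119.19.

ln K = 119.2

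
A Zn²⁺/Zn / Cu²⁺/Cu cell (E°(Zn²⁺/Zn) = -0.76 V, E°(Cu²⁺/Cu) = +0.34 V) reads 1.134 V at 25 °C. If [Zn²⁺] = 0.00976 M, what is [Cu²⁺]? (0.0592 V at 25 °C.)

From the Nernst equation, log Q = n(E° − E)/0.0592 = 2(1.10 − 1.134)/0.0592 = -1.149, so Q = 0.0710.
With Q = [Zn²⁺]/[Cu²⁺] and the known concentrations, [Cu²⁺] in the denominator gives [Cu²⁺] = 0.14 M.

0.14 M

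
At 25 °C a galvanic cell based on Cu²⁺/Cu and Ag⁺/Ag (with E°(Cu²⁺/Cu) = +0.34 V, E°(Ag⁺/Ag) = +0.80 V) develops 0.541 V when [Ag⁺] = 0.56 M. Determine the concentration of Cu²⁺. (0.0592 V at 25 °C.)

5.8 × 10^-4 M

From the Nernst equation, log Q = n(E° − E)/0.0592 = 2(0.46 − 0.541)/0.0592 = -2.736, so Q = 0.00183.
With Q = [Cu²⁺]/[Ag⁺]^2 and the known concentrations, [Cu²⁺] in the numerator gives [Cu²⁺] = 5.8 × 10^-4 M.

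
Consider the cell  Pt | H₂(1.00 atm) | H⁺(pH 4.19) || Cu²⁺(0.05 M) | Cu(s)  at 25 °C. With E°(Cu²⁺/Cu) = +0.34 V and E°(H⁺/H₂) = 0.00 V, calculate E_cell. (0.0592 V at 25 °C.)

0.55 V

The Cu²⁺/Cu couple is the cathode, so E°_cell = 0.34 V; n = 2.
[H⁺] = 10^(−4.19) = 6.5 × 10^-5 M, and Q = [H⁺]^2 / ([Cu²⁺]·P(H₂)) = 8.34 × 10^-8.
E = E° − (0.0592/2) log Q = 0.34 − (0.0592/2)(-7.079) = 0.550 V.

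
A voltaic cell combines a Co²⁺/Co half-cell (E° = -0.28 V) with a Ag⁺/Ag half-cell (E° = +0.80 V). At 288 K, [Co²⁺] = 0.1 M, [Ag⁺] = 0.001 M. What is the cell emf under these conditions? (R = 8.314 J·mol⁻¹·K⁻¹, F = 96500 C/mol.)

The Ag⁺/Ag couple has the higher reduction potential and acts as the cathode, so E°_cell = +0.80 − (-0.28) = 1.08 V.
Balancing electrons gives n = 2; the reaction quotient is Q = [Co²⁺]/[Ag⁺]^2 = 1 × 10^5.
E = E° − (RT/nF) ln Q = 1.08 − (8.314×288)/(2×96500) × (11.513) = 1.080 − 0.143 = 0.937 V.

0.937 V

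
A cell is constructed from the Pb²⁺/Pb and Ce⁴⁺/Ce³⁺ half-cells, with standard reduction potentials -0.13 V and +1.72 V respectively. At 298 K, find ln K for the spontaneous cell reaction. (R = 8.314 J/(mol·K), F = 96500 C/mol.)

E°_cell = +1.72 − (-0.13) = 1.85 V, with n = 2 electrons transferred.
At equilibrium E = 0, so the Nernst equation gives ln K = nFE°/RT = (2)(96500)(1.85)/((8.314)(298)) = 144.11.

ln K = 144.1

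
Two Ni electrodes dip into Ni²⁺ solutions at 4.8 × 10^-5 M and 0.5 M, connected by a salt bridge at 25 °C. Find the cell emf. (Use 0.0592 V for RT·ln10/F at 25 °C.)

Both half-cells are Ni²⁺/Ni, so E°_cell = 0. The concentrated side is the cathode; the cell reaction moves Ni²⁺ from high to low concentration with n = 2.
Q = [Ni²⁺]_dilute/[Ni²⁺]_conc = 4.8 × 10^-5/0.5 = 9.6 × 10^-5.
E = 0 − (0.0592/2) log Q = −(0.0592/2)(-4.018) = 0.1189 V.

0.12 V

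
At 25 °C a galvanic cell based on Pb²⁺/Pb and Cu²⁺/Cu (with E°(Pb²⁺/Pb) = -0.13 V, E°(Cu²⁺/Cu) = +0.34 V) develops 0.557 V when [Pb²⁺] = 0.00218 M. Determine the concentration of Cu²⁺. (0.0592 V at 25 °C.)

From the Nernst equation, log Q = n(E° − E)/0.0592 = 2(0.47 − 0.557)/0.0592 = -2.939, so Q = 0.00115.
With Q = [Pb²⁺]/[Cu²⁺] and the known concentrations, [Cu²⁺] in the denominator gives [Cu²⁺] = 1.9 M.

1.9 M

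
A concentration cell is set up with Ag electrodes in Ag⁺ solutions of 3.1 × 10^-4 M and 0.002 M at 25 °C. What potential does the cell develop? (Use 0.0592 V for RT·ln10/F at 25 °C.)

Both half-cells are Ag⁺/Ag, so E°_cell = 0. The concentrated side is the cathode; the cell reaction moves Ag⁺ from high to low concentration with n = 1.
Q = [Ag⁺]_dilute/[Ag⁺]_conc = 3.1 × 10^-4/0.002 = 0.155.
E = 0 − (0.0592/1) log Q = −(0.0592/1)(-0.810) = 0.0480 V.

0.048 V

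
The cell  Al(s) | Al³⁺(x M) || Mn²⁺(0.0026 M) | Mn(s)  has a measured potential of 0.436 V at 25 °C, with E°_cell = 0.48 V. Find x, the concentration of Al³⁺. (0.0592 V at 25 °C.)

From the Nernst equation, log Q = n(E° − E)/0.0592 = 6(0.48 − 0.436)/0.0592 = 4.459, so Q = 2.88 × 10^4.
With Q = [Al³⁺]^2/[Mn²⁺]^3 and the known concentrations, [Al³⁺]^2 in the numerator gives [Al³⁺] = 0.023 M.

0.023 M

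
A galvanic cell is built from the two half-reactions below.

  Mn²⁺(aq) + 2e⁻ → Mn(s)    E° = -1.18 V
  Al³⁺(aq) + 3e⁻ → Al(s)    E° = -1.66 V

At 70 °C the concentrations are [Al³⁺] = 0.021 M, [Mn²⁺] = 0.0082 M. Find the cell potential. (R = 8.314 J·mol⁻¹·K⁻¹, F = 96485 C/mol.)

0.447 V

The Mn²⁺/Mn couple has the higher reduction potential and acts as the cathode, so E°_cell = -1.18 − (-1.66) = 0.48 V.
Balancing electrons gives n = 6; the reaction quotient is Q = [Al³⁺]^2/[Mn²⁺]^3 = 800.
E = E° − (RT/nF) ln Q = 0.48 − (8.314×343)/(6×96485) × (6.684) = 0.480 − 0.033 = 0.447 V.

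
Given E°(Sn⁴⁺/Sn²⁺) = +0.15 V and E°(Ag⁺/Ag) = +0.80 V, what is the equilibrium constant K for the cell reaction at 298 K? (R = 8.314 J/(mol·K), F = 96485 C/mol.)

E°_cell = +0.80 − (+0.15) = 0.65 V, with n = 2 electrons transferred.
At equilibrium E = 0, so the Nernst equation gives ln K = nFE°/RT = (2)(96485)(0.65)/((8.314)(298)) = 50.63.
K = e^50.63 = 9.7 × 10^21.

9.7 × 10^21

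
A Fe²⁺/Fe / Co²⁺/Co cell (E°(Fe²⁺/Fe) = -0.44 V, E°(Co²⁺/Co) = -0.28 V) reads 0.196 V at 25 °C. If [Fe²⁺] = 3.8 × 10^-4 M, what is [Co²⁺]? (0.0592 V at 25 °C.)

0.0063 M

From the Nernst equation, log Q = n(E° − E)/0.0592 = 2(0.16 − 0.196)/0.0592 = -1.216, so Q = 0.0608.
With Q = [Fe²⁺]/[Co²⁺] and the known concentrations, [Co²⁺] in the denominator gives [Co²⁺] = 0.0063 M.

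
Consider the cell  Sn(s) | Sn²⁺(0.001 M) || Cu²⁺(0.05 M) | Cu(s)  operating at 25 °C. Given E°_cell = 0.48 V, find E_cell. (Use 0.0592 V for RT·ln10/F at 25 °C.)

0.530 V

Balancing electrons gives n = 2; the reaction quotient is Q = [Sn²⁺]/[Cu²⁺] = 0.0200.
At 25 °C, E = E° − (0.0592/n) log Q = 0.48 − (0.0592/2)(-1.699) = 0.480 + 0.050 = 0.530 V.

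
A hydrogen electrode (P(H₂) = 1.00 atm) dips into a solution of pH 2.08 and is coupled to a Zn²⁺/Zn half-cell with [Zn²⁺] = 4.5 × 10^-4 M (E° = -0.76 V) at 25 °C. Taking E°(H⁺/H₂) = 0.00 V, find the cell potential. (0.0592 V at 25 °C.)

The hydrogen couple is the cathode, so E°_cell = 0.76 V; n = 2.
[H⁺] = 10^(−2.08) = 0.0083 M, and Q = [Zn²⁺]·P(H₂) / [H⁺]^2 = 6.50.
E = E° − (0.0592/2) log Q = 0.76 − (0.0592/2)(0.813) = 0.736 V.

0.74 V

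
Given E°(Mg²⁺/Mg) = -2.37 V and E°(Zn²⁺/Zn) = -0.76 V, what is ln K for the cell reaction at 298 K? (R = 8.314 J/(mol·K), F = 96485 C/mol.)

E°_cell = -0.76 − (-2.37) = 1.61 V, with n = 2 electrons transferred.
At equilibrium E = 0, so the Nernst equation gives ln K = nFE°/RT = (2)(96485)(1.61)/((8.314)(298)) = 125.40.

ln K = 125.4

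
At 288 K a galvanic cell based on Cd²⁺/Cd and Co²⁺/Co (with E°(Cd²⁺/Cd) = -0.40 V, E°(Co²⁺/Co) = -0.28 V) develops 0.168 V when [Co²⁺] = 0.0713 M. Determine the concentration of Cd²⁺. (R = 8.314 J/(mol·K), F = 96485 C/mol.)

0.0015 M

From the Nernst equation, ln Q = nF(E° − E)/RT = 2×96485×(0.12 − 0.168)/(8.314×288) = -3.868, so Q = 0.0209.
With Q = [Cd²⁺]/[Co²⁺] and the known concentrations, [Cd²⁺] in the numerator gives [Cd²⁺] = 0.0015 M.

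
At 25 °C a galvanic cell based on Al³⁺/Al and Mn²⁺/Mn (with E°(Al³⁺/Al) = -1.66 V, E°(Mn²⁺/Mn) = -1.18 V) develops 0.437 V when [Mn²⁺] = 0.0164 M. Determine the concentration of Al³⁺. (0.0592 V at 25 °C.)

0.32 M

From the Nernst equation, log Q = n(E° − E)/0.0592 = 6(0.48 − 0.437)/0.0592 = 4.358, so Q = 2.28 × 10^4.
With Q = [Al³⁺]^2/[Mn²⁺]^3 and the known concentrations, [Al³⁺]^2 in the numerator gives [Al³⁺] = 0.32 M.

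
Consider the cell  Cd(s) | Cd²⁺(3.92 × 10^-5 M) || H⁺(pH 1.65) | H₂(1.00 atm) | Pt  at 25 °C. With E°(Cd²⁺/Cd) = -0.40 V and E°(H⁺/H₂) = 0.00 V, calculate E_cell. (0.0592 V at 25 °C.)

The hydrogen couple is the cathode, so E°_cell = 0.40 V; n = 2.
[H⁺] = 10^(−1.65) = 0.022 M, and Q = [Cd²⁺]·P(H₂) / [H⁺]^2 = 0.0782.
E = E° − (0.0592/2) log Q = 0.40 − (0.0592/2)(-1.107) = 0.433 V.

0.43 V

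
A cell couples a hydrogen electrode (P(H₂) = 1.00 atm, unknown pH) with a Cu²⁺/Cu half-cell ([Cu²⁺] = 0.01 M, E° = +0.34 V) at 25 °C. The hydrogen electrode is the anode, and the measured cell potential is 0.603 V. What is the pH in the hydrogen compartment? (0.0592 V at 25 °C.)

pH = 5.44

E°_cell = 0.34 V and n = 2.
log Q = n(E° − E)/0.0592 = 2×(0.34 − 0.603)/0.0592 = -8.885.
With Q = [H⁺]^2 / ([Cu²⁺]·P(H₂)), solving for [H⁺] gives log[H⁺] = -5.443, so pH = 5.44.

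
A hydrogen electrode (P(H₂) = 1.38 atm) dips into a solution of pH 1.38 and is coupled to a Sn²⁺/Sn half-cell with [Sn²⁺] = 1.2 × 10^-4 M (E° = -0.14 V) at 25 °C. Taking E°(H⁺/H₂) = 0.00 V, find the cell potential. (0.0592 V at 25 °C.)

0.17 V

The hydrogen couple is the cathode, so E°_cell = 0.14 V; n = 2.
[H⁺] = 10^(−1.38) = 0.042 M, and Q = [Sn²⁺]·P(H₂) / [H⁺]^2 = 0.0953.
E = E° − (0.0592/2) log Q = 0.14 − (0.0592/2)(-1.021) = 0.170 V.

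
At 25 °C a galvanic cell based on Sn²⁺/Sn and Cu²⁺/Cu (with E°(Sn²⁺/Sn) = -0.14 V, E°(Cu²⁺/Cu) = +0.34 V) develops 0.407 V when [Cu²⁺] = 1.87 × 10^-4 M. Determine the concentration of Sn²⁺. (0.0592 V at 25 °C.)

0.055 M

From the Nernst equation, log Q = n(E° − E)/0.0592 = 2(0.48 − 0.407)/0.0592 = 2.466, so Q = 293.
With Q = [Sn²⁺]/[Cu²⁺] and the known concentrations, [Sn²⁺] in the numerator gives [Sn²⁺] = 0.055 M.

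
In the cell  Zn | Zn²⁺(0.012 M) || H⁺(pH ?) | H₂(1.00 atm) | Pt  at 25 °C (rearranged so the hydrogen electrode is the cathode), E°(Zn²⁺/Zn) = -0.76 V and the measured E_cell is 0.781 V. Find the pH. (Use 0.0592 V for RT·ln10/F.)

E°_cell = 0.76 V and n = 2.
log Q = n(E° − E)/0.0592 = 2×(0.76 − 0.781)/0.0592 = -0.709.
With Q = [Zn²⁺]·P(H₂) / [H⁺]^2, solving for [H⁺] gives log[H⁺] = -0.606, so pH = 0.61.

pH = 0.61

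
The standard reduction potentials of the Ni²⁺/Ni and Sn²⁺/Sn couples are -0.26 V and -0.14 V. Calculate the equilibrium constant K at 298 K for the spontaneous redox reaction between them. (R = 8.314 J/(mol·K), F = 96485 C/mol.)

1.1 × 10^4

E°_cell = -0.14 − (-0.26) = 0.12 V, with n = 2 electrons transferred.
At equilibrium E = 0, so the Nernst equation gives ln K = nFE°/RT = (2)(96485)(0.12)/((8.314)(298)) = 9.35.
K = e^9.35 = 1.1 × 10^4.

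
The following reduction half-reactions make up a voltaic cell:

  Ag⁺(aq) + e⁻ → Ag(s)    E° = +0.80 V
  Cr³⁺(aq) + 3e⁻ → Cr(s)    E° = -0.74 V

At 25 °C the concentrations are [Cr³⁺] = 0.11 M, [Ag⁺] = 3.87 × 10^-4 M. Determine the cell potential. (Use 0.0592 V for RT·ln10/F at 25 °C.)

1.36 V

The Ag⁺/Ag couple has the higher reduction potential and acts as the cathode, so E°_cell = +0.80 − (-0.74) = 1.54 V.
Balancing electrons gives n = 3; the reaction quotient is Q = [Cr³⁺]/[Ag⁺]^3 = 1.9 × 10^9.
At 25 °C, E = E° − (0.0592/n) log Q = 1.54 − (0.0592/3)(9.278) = 1.540 − 0.183 = 1.357 V.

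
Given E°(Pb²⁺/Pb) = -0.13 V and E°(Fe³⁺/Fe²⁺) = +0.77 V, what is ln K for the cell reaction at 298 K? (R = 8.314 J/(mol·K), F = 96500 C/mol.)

E°_cell = +0.77 − (-0.13) = 0.90 V, with n = 2 electrons transferred.
At equilibrium E = 0, so the Nernst equation gives ln K = nFE°/RT = (2)(96500)(0.90)/((8.314)(298)) = 70.11.

ln K = 70.1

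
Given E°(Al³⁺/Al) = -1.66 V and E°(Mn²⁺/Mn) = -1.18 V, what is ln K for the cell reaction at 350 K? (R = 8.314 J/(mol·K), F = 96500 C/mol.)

E°_cell = -1.18 − (-1.66) = 0.48 V, with n = 6 electrons transferred.
At equilibrium E = 0, so the Nernst equation gives ln K = nFE°/RT = (6)(96500)(0.48)/((8.314)(350)) = 95.51.

ln K = 95.5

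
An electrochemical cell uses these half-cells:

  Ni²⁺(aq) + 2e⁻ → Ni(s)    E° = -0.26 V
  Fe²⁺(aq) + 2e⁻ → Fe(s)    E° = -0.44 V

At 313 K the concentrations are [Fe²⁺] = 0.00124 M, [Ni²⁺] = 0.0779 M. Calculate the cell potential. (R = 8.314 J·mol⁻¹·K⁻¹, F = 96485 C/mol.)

The Ni²⁺/Ni couple has the higher reduction potential and acts as the cathode, so E°_cell = -0.26 − (-0.44) = 0.18 V.
Balancing electrons gives n = 2; the reaction quotient is Q = [Fe²⁺]/[Ni²⁺] = 0.0159.
E = E° − (RT/nF) ln Q = 0.18 − (8.314×313)/(2×96485) × (-4.140) = 0.180 + 0.056 = 0.236 V.

0.236 V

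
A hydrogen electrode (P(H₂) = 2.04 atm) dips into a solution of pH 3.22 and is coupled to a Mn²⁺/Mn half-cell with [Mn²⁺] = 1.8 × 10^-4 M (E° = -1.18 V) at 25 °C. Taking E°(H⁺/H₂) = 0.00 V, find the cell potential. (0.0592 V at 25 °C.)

1.09 V

The hydrogen couple is the cathode, so E°_cell = 1.18 V; n = 2.
[H⁺] = 10^(−3.22) = 6 × 10^-4 M, and Q = [Mn²⁺]·P(H₂) / [H⁺]^2 = 1010.
E = E° − (0.0592/2) log Q = 1.18 − (0.0592/2)(3.005) = 1.091 V.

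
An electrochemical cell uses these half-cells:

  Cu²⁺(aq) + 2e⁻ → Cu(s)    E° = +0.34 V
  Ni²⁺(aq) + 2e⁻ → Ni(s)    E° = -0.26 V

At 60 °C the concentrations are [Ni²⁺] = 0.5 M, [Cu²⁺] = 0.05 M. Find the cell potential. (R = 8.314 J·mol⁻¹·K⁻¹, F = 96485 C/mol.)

0.567 V

The Cu²⁺/Cu couple has the higher reduction potential and acts as the cathode, so E°_cell = +0.34 − (-0.26) = 0.60 V.
Balancing electrons gives n = 2; the reaction quotient is Q = [Ni²⁺]/[Cu²⁺] = 10.0.
E = E° − (RT/nF) ln Q = 0.60 − (8.314×333)/(2×96485) × (2.303) = 0.600 − 0.033 = 0.567 V.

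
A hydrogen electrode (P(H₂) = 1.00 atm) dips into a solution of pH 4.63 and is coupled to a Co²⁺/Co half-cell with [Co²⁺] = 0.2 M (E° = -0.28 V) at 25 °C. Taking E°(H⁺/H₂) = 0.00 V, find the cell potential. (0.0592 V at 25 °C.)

The hydrogen couple is the cathode, so E°_cell = 0.28 V; n = 2.
[H⁺] = 10^(−4.63) = 2.3 × 10^-5 M, and Q = [Co²⁺]·P(H₂) / [H⁺]^2 = 3.64 × 10^8.
E = E° − (0.0592/2) log Q = 0.28 − (0.0592/2)(8.561) = 0.027 V.

0.027 V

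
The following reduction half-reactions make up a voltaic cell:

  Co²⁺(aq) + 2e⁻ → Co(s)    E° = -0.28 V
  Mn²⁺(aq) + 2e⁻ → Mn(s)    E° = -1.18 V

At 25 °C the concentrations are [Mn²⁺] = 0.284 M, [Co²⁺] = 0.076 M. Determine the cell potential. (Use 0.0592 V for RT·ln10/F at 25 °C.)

The Co²⁺/Co couple has the higher reduction potential and acts as the cathode, so E°_cell = -0.28 − (-1.18) = 0.90 V.
Balancing electrons gives n = 2; the reaction quotient is Q = [Mn²⁺]/[Co²⁺] = 3.74.
At 25 °C, E = E° − (0.0592/n) log Q = 0.90 − (0.0592/2)(0.573) = 0.900 − 0.017 = 0.883 V.

0.883 V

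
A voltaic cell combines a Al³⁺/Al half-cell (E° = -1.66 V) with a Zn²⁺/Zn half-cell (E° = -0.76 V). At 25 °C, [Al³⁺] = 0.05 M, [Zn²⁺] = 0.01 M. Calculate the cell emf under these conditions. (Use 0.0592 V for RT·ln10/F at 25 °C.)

The Zn²⁺/Zn couple has the higher reduction potential and acts as the cathode, so E°_cell = -0.76 − (-1.66) = 0.90 V.
Balancing electrons gives n = 6; the reaction quotient is Q = [Al³⁺]^2/[Zn²⁺]^3 = 2500.
At 25 °C, E = E° − (0.0592/n) log Q = 0.90 − (0.0592/6)(3.398) = 0.900 − 0.034 = 0.866 V.

0.866 V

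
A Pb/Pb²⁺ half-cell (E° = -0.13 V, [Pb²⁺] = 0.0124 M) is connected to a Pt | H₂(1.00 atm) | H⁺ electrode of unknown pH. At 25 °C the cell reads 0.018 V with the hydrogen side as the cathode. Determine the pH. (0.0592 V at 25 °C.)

pH = 2.85

E°_cell = 0.13 V and n = 2.
log Q = n(E° − E)/0.0592 = 2×(0.13 − 0.018)/0.0592 = 3.784.
With Q = [Pb²⁺]·P(H₂) / [H⁺]^2, solving for [H⁺] gives log[H⁺] = -2.845, so pH = 2.85.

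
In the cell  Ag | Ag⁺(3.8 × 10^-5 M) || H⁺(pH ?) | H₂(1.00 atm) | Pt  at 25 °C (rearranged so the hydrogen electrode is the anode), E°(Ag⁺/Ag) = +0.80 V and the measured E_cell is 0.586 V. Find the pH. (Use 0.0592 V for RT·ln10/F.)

pH = 0.81

E°_cell = 0.80 V and n = 2.
log Q = n(E° − E)/0.0592 = 2×(0.80 − 0.586)/0.0592 = 7.230.
With Q = [H⁺]^2 / ([Ag⁺]^2·P(H₂)), solving for [H⁺] gives log[H⁺] = -0.805, so pH = 0.81.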